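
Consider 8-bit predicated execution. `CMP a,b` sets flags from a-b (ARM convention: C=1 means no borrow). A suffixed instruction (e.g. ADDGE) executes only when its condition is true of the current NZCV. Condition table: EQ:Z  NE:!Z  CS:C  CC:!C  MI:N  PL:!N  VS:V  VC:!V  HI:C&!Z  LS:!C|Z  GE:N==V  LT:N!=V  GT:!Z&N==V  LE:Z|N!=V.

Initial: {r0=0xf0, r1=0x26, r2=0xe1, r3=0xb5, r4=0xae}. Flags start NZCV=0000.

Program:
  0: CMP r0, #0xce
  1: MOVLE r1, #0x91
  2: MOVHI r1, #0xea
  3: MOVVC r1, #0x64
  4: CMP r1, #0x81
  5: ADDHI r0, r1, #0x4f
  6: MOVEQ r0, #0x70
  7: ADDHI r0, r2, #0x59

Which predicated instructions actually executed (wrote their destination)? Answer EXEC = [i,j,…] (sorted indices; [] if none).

0: ✓ CMP  NZCV=0010
1: · MOVLE
2: ✓ MOVHI  r1←0xea
3: ✓ MOVVC  r1←0x64
4: ✓ CMP  NZCV=1001
5: · ADDHI
6: · MOVEQ
7: · ADDHI

EXEC = [2,3]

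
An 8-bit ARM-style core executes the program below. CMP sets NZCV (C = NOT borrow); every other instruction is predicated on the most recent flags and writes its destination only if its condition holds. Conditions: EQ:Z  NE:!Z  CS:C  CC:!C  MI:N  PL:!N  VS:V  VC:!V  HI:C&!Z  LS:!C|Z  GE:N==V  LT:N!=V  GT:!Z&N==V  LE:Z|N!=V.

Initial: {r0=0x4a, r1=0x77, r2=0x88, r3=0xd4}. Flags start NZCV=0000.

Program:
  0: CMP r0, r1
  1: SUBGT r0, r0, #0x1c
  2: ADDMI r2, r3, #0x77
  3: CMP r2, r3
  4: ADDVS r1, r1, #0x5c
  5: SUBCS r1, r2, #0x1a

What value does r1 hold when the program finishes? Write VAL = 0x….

VAL = 0x77

[0] flags=1000 → (cmp)
[1] flags=1000 GT?F → skip
[2] flags=1000 MI?T → r2=0x4b
[3] flags=0000 → (cmp)
[4] flags=0000 VS?F → skip
[5] flags=0000 CS?F → skip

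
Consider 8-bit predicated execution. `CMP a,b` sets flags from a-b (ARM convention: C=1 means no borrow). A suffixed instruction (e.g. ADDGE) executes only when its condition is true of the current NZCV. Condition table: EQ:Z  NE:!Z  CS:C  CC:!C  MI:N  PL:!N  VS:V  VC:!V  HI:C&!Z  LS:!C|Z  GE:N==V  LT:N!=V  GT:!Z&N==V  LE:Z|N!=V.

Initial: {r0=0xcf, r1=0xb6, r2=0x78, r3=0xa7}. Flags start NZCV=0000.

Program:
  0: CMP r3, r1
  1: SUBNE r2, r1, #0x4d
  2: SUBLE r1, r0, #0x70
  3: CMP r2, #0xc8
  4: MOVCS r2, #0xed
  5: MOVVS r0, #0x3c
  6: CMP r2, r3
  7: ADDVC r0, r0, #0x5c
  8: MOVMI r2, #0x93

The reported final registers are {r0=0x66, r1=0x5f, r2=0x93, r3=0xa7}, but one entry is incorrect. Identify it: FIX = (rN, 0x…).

0: ✓ CMP  NZCV=1000
1: ✓ SUBNE  r2←0x69
2: ✓ SUBLE  r1←0x5f
3: ✓ CMP  NZCV=1001
4: · MOVCS
5: ✓ MOVVS  r0←0x3c
6: ✓ CMP  NZCV=1001
7: · ADDVC
8: ✓ MOVMI  r2←0x93

FIX = (r0, 0x3c)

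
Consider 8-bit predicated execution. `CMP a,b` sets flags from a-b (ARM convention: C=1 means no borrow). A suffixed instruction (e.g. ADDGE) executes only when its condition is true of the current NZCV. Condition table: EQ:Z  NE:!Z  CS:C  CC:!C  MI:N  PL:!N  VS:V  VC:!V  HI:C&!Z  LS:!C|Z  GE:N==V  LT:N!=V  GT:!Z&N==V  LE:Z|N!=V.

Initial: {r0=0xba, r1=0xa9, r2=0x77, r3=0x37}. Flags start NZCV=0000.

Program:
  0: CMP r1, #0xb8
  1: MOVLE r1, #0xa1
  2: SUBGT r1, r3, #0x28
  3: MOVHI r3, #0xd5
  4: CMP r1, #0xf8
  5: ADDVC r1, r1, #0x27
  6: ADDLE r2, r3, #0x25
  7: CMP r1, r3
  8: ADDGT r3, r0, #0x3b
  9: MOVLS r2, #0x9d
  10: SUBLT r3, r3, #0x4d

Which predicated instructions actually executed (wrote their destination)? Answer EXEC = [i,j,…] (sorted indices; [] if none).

[0] flags=1000 → (cmp)
[1] flags=1000 LE?T → r1=0xa1
[2] flags=1000 GT?F → skip
[3] flags=1000 HI?F → skip
[4] flags=1000 → (cmp)
[5] flags=1000 VC?T → r1=0xc8
[6] flags=1000 LE?T → r2=0x5c
[7] flags=1010 → (cmp)
[8] flags=1010 GT?F → skip
[9] flags=1010 LS?F → skip
[10] flags=1010 LT?T → r3=0xea

EXEC = [1,5,6,10]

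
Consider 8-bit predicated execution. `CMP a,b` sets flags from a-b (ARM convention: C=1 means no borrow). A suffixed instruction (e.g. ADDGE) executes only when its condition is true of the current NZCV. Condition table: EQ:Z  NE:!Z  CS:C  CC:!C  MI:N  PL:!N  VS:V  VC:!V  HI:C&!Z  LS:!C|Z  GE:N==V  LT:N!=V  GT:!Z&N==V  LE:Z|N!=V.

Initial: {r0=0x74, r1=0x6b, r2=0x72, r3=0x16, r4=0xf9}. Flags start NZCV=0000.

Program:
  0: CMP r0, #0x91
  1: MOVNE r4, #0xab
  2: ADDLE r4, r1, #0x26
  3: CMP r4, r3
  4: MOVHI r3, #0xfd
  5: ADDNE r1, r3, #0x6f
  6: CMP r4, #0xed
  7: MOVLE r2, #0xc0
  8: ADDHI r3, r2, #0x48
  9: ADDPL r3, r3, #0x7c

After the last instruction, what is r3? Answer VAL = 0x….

VAL = 0xfd

0: ✓ CMP  NZCV=1001
1: ✓ MOVNE  r4←0xab
2: · ADDLE
3: ✓ CMP  NZCV=1010
4: ✓ MOVHI  r3←0xfd
5: ✓ ADDNE  r1←0x6c
6: ✓ CMP  NZCV=1000
7: ✓ MOVLE  r2←0xc0
8: · ADDHI
9: · ADDPL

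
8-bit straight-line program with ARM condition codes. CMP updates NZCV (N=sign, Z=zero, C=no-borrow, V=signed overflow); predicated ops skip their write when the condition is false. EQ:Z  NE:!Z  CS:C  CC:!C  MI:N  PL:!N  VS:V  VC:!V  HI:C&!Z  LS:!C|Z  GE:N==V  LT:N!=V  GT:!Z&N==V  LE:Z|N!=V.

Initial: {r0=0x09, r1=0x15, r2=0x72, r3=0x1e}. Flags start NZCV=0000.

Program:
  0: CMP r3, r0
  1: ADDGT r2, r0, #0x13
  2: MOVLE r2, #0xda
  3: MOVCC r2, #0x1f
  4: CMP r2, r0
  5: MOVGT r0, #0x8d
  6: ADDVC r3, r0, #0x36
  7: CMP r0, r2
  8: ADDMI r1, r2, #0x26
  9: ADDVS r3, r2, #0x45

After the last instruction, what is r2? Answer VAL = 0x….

0: ✓ CMP  NZCV=0010
1: ✓ ADDGT  r2←0x1c
2: · MOVLE
3: · MOVCC
4: ✓ CMP  NZCV=0010
5: ✓ MOVGT  r0←0x8d
6: ✓ ADDVC  r3←0xc3
7: ✓ CMP  NZCV=0011
8: · ADDMI
9: ✓ ADDVS  r3←0x61

VAL = 0x1c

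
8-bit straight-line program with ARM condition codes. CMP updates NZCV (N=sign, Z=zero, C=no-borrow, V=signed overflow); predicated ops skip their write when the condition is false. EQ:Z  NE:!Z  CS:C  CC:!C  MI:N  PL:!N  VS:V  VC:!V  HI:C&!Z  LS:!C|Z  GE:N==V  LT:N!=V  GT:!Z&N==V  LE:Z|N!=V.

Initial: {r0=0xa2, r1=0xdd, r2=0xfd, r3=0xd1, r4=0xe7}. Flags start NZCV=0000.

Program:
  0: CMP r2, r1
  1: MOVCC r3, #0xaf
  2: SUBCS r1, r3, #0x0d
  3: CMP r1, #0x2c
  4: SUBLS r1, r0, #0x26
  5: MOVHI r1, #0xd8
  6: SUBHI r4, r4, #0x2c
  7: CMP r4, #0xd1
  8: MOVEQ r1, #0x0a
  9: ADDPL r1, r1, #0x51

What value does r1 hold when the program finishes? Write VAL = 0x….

VAL = 0xd8

[0] flags=0010 → (cmp)
[1] flags=0010 CC?F → skip
[2] flags=0010 CS?T → r1=0xc4
[3] flags=1010 → (cmp)
[4] flags=1010 LS?F → skip
[5] flags=1010 HI?T → r1=0xd8
[6] flags=1010 HI?T → r4=0xbb
[7] flags=1000 → (cmp)
[8] flags=1000 EQ?F → skip
[9] flags=1000 PL?F → skip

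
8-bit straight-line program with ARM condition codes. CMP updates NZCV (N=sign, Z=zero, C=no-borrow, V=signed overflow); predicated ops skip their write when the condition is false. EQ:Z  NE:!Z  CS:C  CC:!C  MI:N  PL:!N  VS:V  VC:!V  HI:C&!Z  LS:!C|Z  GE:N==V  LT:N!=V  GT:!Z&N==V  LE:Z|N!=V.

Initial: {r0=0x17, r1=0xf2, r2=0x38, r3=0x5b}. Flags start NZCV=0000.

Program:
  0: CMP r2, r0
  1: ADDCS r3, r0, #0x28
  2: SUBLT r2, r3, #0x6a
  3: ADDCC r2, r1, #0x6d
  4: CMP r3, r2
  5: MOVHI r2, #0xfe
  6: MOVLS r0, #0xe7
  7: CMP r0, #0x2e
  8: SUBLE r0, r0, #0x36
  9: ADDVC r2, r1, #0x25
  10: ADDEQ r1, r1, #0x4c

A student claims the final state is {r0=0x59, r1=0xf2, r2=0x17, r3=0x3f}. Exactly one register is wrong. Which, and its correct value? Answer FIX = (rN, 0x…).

FIX = (r0, 0xe1)

[0] flags=0010 → (cmp)
[1] flags=0010 CS?T → r3=0x3f
[2] flags=0010 LT?F → skip
[3] flags=0010 CC?F → skip
[4] flags=0010 → (cmp)
[5] flags=0010 HI?T → r2=0xfe
[6] flags=0010 LS?F → skip
[7] flags=1000 → (cmp)
[8] flags=1000 LE?T → r0=0xe1
[9] flags=1000 VC?T → r2=0x17
[10] flags=1000 EQ?F → skip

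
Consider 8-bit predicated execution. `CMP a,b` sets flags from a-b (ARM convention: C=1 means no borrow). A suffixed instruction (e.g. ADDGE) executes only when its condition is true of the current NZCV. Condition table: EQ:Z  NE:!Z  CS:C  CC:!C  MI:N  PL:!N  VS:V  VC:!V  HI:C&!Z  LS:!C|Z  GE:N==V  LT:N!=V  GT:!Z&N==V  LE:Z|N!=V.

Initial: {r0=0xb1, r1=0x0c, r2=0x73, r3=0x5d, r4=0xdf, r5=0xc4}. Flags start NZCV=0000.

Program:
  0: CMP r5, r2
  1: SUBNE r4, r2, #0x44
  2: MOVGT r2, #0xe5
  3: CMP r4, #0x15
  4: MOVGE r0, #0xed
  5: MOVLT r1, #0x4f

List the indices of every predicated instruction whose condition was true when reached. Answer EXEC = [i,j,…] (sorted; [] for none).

EXEC = [1,4]

0: ✓ CMP  NZCV=0011
1: ✓ SUBNE  r4←0x2f
2: · MOVGT
3: ✓ CMP  NZCV=0010
4: ✓ MOVGE  r0←0xed
5: · MOVLT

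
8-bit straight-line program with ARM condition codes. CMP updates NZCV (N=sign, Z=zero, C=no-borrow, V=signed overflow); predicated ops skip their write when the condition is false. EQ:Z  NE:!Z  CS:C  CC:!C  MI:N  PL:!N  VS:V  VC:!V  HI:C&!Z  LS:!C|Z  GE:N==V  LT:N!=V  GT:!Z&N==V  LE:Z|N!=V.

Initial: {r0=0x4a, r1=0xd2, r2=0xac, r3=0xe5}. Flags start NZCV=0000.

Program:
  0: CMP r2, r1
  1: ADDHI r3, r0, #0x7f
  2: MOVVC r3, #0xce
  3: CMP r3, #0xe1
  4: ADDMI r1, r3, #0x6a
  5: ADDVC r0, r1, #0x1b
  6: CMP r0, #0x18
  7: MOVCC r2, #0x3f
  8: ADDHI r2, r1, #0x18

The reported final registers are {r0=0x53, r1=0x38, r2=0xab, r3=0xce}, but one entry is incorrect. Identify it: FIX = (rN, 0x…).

FIX = (r2, 0x50)

[0] flags=1000 → (cmp)
[1] flags=1000 HI?F → skip
[2] flags=1000 VC?T → r3=0xce
[3] flags=1000 → (cmp)
[4] flags=1000 MI?T → r1=0x38
[5] flags=1000 VC?T → r0=0x53
[6] flags=0010 → (cmp)
[7] flags=0010 CC?F → skip
[8] flags=0010 HI?T → r2=0x50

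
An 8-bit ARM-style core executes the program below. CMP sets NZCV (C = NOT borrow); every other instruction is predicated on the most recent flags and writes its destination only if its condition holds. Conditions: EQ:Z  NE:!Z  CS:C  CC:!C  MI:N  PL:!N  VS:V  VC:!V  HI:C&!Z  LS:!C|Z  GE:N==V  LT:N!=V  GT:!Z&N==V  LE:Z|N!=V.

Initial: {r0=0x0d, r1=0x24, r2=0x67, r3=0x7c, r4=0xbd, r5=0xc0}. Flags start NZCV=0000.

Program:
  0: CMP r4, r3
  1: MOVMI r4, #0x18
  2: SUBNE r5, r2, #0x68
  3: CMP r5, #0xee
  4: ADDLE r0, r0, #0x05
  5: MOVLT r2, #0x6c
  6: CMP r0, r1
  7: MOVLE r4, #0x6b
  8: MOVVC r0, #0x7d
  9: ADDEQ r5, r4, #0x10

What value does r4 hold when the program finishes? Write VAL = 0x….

0: ✓ CMP  NZCV=0011
1: · MOVMI
2: ✓ SUBNE  r5←0xff
3: ✓ CMP  NZCV=0010
4: · ADDLE
5: · MOVLT
6: ✓ CMP  NZCV=1000
7: ✓ MOVLE  r4←0x6b
8: ✓ MOVVC  r0←0x7d
9: · ADDEQ

VAL = 0x6b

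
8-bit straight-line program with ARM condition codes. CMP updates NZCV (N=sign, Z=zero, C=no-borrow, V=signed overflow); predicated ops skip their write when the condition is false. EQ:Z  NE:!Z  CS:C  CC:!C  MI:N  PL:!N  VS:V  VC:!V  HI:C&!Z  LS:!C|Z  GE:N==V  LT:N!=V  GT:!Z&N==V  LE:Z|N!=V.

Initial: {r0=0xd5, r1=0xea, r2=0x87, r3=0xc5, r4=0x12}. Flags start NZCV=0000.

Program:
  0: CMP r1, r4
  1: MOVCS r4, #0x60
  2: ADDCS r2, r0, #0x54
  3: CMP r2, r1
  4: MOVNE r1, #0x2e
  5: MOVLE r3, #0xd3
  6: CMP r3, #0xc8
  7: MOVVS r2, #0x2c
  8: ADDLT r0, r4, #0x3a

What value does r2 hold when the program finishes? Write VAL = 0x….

[0] flags=1010 → (cmp)
[1] flags=1010 CS?T → r4=0x60
[2] flags=1010 CS?T → r2=0x29
[3] flags=0000 → (cmp)
[4] flags=0000 NE?T → r1=0x2e
[5] flags=0000 LE?F → skip
[6] flags=1000 → (cmp)
[7] flags=1000 VS?F → skip
[8] flags=1000 LT?T → r0=0x9a

VAL = 0x29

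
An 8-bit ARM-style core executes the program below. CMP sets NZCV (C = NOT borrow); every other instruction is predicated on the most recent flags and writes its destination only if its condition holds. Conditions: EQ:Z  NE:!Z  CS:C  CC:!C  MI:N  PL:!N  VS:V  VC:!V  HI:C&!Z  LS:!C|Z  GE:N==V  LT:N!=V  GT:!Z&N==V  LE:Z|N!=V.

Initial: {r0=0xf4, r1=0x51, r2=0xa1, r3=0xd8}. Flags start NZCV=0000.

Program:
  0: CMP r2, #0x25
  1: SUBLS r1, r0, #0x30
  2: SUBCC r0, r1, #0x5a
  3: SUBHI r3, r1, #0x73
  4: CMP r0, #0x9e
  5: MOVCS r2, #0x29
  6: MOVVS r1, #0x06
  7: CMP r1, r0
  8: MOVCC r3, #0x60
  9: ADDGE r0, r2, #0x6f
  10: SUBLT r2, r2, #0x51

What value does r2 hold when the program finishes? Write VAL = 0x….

0: ✓ CMP  NZCV=0011
1: · SUBLS
2: · SUBCC
3: ✓ SUBHI  r3←0xde
4: ✓ CMP  NZCV=0010
5: ✓ MOVCS  r2←0x29
6: · MOVVS
7: ✓ CMP  NZCV=0000
8: ✓ MOVCC  r3←0x60
9: ✓ ADDGE  r0←0x98
10: · SUBLT

VAL = 0x29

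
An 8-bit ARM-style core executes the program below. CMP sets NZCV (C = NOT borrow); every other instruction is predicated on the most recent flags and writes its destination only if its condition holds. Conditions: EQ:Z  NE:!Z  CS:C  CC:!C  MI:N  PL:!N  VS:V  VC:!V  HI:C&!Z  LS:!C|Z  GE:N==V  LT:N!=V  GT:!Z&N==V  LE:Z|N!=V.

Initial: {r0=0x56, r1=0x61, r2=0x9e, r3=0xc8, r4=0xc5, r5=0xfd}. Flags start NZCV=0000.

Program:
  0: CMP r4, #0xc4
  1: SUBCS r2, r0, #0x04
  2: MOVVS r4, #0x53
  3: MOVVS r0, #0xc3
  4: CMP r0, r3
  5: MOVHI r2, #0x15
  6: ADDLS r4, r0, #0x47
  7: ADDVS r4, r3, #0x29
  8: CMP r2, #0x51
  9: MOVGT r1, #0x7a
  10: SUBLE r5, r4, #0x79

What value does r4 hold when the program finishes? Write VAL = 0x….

VAL = 0xf1

[0] flags=0010 → (cmp)
[1] flags=0010 CS?T → r2=0x52
[2] flags=0010 VS?F → skip
[3] flags=0010 VS?F → skip
[4] flags=1001 → (cmp)
[5] flags=1001 HI?F → skip
[6] flags=1001 LS?T → r4=0x9d
[7] flags=1001 VS?T → r4=0xf1
[8] flags=0010 → (cmp)
[9] flags=0010 GT?T → r1=0x7a
[10] flags=0010 LE?F → skip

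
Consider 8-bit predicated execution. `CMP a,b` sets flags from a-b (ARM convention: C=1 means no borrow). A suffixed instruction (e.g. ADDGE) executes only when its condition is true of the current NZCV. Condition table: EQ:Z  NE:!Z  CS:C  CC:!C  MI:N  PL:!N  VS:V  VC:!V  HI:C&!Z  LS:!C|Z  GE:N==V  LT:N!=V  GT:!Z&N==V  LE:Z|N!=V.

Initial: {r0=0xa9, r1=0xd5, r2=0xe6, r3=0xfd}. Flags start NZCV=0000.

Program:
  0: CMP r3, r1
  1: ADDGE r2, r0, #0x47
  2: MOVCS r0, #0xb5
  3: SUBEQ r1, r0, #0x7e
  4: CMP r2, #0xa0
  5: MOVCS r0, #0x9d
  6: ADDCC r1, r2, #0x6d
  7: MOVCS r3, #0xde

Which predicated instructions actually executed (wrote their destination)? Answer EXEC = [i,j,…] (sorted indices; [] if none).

[0] flags=0010 → (cmp)
[1] flags=0010 GE?T → r2=0xf0
[2] flags=0010 CS?T → r0=0xb5
[3] flags=0010 EQ?F → skip
[4] flags=0010 → (cmp)
[5] flags=0010 CS?T → r0=0x9d
[6] flags=0010 CC?F → skip
[7] flags=0010 CS?T → r3=0xde

EXEC = [1,2,5,7]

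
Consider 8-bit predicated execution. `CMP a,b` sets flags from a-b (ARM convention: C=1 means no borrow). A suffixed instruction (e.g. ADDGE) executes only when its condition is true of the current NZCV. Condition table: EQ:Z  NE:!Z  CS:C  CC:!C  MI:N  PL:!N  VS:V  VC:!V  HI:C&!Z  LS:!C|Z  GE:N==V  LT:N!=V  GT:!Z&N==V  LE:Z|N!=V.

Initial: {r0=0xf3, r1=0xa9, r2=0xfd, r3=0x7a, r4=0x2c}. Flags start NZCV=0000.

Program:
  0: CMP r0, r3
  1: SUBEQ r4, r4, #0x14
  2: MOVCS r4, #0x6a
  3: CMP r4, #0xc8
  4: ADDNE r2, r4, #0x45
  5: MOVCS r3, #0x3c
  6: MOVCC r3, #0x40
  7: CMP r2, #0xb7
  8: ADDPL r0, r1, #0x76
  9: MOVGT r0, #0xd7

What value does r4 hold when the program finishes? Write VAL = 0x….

VAL = 0x6a

0: ✓ CMP  NZCV=0011
1: · SUBEQ
2: ✓ MOVCS  r4←0x6a
3: ✓ CMP  NZCV=1001
4: ✓ ADDNE  r2←0xaf
5: · MOVCS
6: ✓ MOVCC  r3←0x40
7: ✓ CMP  NZCV=1000
8: · ADDPL
9: · MOVGT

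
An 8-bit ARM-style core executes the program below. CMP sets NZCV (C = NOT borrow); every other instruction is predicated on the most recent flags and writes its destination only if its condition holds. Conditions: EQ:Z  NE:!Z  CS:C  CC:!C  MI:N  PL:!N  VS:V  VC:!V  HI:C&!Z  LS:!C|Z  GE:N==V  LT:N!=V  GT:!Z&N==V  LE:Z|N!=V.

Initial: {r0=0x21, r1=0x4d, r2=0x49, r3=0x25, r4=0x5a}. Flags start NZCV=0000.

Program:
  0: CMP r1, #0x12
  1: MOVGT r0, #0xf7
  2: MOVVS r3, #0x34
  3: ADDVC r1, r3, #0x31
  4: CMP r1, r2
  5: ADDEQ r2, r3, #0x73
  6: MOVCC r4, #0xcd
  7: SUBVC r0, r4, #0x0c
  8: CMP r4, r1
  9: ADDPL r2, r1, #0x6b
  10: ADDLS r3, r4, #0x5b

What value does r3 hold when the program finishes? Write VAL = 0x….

0: ✓ CMP  NZCV=0010
1: ✓ MOVGT  r0←0xf7
2: · MOVVS
3: ✓ ADDVC  r1←0x56
4: ✓ CMP  NZCV=0010
5: · ADDEQ
6: · MOVCC
7: ✓ SUBVC  r0←0x4e
8: ✓ CMP  NZCV=0010
9: ✓ ADDPL  r2←0xc1
10: · ADDLS

VAL = 0x25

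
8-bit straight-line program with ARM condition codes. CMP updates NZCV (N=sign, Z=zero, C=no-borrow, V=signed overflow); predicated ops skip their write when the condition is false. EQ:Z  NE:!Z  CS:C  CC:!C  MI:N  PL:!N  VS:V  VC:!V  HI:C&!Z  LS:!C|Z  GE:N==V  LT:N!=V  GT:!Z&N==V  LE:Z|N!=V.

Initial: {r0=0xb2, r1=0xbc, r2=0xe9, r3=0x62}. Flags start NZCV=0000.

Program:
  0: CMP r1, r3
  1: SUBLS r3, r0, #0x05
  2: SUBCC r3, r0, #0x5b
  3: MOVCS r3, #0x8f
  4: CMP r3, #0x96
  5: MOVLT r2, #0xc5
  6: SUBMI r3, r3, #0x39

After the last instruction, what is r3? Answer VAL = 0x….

VAL = 0x56

0: ✓ CMP  NZCV=0011
1: · SUBLS
2: · SUBCC
3: ✓ MOVCS  r3←0x8f
4: ✓ CMP  NZCV=1000
5: ✓ MOVLT  r2←0xc5
6: ✓ SUBMI  r3←0x56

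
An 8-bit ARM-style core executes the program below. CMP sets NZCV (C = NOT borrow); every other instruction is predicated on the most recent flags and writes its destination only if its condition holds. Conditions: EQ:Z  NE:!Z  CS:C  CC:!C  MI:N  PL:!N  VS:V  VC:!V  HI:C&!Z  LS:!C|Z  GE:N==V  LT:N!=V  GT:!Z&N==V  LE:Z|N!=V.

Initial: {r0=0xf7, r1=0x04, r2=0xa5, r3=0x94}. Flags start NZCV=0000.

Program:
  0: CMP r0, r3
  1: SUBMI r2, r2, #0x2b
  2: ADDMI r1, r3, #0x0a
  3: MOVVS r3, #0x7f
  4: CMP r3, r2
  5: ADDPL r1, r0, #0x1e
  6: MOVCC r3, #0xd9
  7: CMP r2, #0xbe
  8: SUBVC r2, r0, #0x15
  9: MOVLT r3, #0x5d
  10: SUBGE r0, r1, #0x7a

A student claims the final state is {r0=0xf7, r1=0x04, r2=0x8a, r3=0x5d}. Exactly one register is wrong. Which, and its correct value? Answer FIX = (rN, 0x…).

FIX = (r2, 0xe2)

0: ✓ CMP  NZCV=0010
1: · SUBMI
2: · ADDMI
3: · MOVVS
4: ✓ CMP  NZCV=1000
5: · ADDPL
6: ✓ MOVCC  r3←0xd9
7: ✓ CMP  NZCV=1000
8: ✓ SUBVC  r2←0xe2
9: ✓ MOVLT  r3←0x5d
10: · SUBGE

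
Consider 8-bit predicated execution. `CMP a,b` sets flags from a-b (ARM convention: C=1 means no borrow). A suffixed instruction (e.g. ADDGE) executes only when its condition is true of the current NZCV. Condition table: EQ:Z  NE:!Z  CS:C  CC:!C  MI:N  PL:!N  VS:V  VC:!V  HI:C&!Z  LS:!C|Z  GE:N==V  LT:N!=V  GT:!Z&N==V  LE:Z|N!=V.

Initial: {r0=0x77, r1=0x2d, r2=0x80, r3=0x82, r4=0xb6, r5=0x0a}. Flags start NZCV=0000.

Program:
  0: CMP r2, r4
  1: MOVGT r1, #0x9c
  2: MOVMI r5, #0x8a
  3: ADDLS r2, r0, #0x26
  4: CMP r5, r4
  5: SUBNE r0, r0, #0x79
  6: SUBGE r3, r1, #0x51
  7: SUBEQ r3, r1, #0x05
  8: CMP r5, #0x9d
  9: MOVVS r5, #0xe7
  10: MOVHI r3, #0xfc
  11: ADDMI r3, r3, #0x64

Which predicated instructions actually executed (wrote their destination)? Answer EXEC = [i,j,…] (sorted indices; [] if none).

EXEC = [2,3,5,11]

[0] flags=1000 → (cmp)
[1] flags=1000 GT?F → skip
[2] flags=1000 MI?T → r5=0x8a
[3] flags=1000 LS?T → r2=0x9d
[4] flags=1000 → (cmp)
[5] flags=1000 NE?T → r0=0xfe
[6] flags=1000 GE?F → skip
[7] flags=1000 EQ?F → skip
[8] flags=1000 → (cmp)
[9] flags=1000 VS?F → skip
[10] flags=1000 HI?F → skip
[11] flags=1000 MI?T → r3=0xe6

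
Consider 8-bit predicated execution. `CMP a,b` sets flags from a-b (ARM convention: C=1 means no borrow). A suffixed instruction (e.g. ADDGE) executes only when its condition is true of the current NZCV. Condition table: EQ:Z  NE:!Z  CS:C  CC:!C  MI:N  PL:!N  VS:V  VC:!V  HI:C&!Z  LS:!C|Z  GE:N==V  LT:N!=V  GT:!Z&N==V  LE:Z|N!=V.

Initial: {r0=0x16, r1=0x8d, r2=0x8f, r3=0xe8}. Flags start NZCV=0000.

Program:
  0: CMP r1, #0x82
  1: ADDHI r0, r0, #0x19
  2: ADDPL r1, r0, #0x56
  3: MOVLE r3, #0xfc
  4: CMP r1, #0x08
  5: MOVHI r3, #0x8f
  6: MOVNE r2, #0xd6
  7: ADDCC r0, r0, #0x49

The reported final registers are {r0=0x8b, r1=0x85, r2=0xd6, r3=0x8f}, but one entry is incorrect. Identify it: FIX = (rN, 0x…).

FIX = (r0, 0x2f)

0: ✓ CMP  NZCV=0010
1: ✓ ADDHI  r0←0x2f
2: ✓ ADDPL  r1←0x85
3: · MOVLE
4: ✓ CMP  NZCV=0011
5: ✓ MOVHI  r3←0x8f
6: ✓ MOVNE  r2←0xd6
7: · ADDCC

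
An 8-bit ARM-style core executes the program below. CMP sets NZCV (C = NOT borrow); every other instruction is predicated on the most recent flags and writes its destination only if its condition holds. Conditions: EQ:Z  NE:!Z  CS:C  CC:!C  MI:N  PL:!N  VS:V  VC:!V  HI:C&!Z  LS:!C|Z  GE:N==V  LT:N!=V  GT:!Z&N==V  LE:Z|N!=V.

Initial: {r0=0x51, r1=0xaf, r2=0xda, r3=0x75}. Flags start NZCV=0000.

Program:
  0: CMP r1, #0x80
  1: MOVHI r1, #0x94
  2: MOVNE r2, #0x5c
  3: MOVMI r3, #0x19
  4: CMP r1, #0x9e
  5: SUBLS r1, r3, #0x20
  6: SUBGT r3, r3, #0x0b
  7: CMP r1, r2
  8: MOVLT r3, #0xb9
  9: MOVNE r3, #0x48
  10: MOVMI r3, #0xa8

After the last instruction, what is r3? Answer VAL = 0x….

[0] flags=0010 → (cmp)
[1] flags=0010 HI?T → r1=0x94
[2] flags=0010 NE?T → r2=0x5c
[3] flags=0010 MI?F → skip
[4] flags=1000 → (cmp)
[5] flags=1000 LS?T → r1=0x55
[6] flags=1000 GT?F → skip
[7] flags=1000 → (cmp)
[8] flags=1000 LT?T → r3=0xb9
[9] flags=1000 NE?T → r3=0x48
[10] flags=1000 MI?T → r3=0xa8

VAL = 0xa8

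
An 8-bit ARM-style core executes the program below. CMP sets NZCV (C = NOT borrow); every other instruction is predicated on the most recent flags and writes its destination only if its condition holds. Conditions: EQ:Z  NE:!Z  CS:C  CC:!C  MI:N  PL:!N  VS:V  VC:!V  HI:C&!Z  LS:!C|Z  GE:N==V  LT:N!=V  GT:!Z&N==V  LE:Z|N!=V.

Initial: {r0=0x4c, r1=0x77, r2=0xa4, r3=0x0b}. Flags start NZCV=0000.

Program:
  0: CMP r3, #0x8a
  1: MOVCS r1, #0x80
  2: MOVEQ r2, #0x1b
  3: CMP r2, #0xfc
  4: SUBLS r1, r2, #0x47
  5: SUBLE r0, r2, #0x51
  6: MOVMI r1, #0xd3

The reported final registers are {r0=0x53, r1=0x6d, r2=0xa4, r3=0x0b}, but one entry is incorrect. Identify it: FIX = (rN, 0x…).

[0] flags=1001 → (cmp)
[1] flags=1001 CS?F → skip
[2] flags=1001 EQ?F → skip
[3] flags=1000 → (cmp)
[4] flags=1000 LS?T → r1=0x5d
[5] flags=1000 LE?T → r0=0x53
[6] flags=1000 MI?T → r1=0xd3

FIX = (r1, 0xd3)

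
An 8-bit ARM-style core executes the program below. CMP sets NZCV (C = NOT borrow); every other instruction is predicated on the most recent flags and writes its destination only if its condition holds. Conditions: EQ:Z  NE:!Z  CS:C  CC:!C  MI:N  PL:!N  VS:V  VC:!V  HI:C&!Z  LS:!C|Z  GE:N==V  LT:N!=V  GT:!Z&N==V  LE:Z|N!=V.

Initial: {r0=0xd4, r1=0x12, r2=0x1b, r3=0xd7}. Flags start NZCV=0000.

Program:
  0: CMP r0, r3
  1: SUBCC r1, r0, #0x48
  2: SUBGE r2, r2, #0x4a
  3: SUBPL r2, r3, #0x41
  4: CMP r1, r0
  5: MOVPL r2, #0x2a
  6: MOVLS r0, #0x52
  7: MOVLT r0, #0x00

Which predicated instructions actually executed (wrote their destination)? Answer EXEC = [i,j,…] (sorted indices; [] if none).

[0] flags=1000 → (cmp)
[1] flags=1000 CC?T → r1=0x8c
[2] flags=1000 GE?F → skip
[3] flags=1000 PL?F → skip
[4] flags=1000 → (cmp)
[5] flags=1000 PL?F → skip
[6] flags=1000 LS?T → r0=0x52
[7] flags=1000 LT?T → r0=0x00

EXEC = [1,6,7]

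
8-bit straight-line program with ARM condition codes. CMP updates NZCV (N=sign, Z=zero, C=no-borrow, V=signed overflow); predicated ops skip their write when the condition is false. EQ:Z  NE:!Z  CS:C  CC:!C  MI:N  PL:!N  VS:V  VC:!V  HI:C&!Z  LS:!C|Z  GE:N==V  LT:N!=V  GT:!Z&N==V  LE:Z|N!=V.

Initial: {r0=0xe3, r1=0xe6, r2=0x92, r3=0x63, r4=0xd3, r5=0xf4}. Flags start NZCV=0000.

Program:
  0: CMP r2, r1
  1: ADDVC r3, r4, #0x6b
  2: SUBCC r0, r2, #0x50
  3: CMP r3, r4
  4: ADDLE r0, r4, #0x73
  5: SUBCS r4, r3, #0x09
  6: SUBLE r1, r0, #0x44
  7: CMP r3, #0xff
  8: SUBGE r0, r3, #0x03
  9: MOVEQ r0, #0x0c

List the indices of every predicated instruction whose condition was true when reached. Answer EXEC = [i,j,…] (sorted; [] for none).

[0] flags=1000 → (cmp)
[1] flags=1000 VC?T → r3=0x3e
[2] flags=1000 CC?T → r0=0x42
[3] flags=0000 → (cmp)
[4] flags=0000 LE?F → skip
[5] flags=0000 CS?F → skip
[6] flags=0000 LE?F → skip
[7] flags=0000 → (cmp)
[8] flags=0000 GE?T → r0=0x3b
[9] flags=0000 EQ?F → skip

EXEC = [1,2,8]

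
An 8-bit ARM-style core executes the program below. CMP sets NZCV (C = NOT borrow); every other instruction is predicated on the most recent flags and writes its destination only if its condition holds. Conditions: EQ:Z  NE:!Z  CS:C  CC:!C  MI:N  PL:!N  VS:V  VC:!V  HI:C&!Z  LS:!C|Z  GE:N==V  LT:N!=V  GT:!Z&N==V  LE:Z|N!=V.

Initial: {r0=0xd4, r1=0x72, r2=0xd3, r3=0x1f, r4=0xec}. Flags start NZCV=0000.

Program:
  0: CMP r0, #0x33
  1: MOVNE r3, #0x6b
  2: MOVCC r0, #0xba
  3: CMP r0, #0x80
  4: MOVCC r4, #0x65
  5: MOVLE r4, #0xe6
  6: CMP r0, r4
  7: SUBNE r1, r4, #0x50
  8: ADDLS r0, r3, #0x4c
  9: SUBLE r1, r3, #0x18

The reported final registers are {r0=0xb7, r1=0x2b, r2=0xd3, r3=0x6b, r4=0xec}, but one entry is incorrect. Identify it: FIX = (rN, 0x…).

FIX = (r1, 0x53)

[0] flags=1010 → (cmp)
[1] flags=1010 NE?T → r3=0x6b
[2] flags=1010 CC?F → skip
[3] flags=0010 → (cmp)
[4] flags=0010 CC?F → skip
[5] flags=0010 LE?F → skip
[6] flags=1000 → (cmp)
[7] flags=1000 NE?T → r1=0x9c
[8] flags=1000 LS?T → r0=0xb7
[9] flags=1000 LE?T → r1=0x53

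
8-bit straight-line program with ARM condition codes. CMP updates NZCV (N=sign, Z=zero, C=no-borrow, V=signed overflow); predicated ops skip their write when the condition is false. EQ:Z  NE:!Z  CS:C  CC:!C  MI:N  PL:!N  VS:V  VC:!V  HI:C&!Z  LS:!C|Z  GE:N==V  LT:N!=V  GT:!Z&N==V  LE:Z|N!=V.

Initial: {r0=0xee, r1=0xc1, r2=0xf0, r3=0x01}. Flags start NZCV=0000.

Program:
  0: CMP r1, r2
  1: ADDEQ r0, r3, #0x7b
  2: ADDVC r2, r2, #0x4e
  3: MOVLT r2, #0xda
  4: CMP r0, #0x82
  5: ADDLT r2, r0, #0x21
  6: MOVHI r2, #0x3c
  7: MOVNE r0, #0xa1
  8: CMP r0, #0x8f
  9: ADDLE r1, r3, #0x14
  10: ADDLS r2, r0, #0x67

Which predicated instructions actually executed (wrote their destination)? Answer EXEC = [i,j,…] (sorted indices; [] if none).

0: ✓ CMP  NZCV=1000
1: · ADDEQ
2: ✓ ADDVC  r2←0x3e
3: ✓ MOVLT  r2←0xda
4: ✓ CMP  NZCV=0010
5: · ADDLT
6: ✓ MOVHI  r2←0x3c
7: ✓ MOVNE  r0←0xa1
8: ✓ CMP  NZCV=0010
9: · ADDLE
10: · ADDLS

EXEC = [2,3,6,7]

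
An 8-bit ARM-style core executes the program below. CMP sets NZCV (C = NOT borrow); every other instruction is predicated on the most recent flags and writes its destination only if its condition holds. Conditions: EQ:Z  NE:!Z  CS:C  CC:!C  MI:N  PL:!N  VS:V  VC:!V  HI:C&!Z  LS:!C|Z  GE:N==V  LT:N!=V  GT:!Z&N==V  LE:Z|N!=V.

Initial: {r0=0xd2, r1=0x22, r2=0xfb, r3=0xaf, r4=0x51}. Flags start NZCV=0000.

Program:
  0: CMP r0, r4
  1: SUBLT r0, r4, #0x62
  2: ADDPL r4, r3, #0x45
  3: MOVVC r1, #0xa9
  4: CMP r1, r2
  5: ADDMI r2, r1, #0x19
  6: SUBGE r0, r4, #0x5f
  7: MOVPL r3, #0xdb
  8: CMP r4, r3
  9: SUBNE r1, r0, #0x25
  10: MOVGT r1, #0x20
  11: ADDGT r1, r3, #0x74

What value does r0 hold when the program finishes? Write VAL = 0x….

VAL = 0xef

[0] flags=1010 → (cmp)
[1] flags=1010 LT?T → r0=0xef
[2] flags=1010 PL?F → skip
[3] flags=1010 VC?T → r1=0xa9
[4] flags=1000 → (cmp)
[5] flags=1000 MI?T → r2=0xc2
[6] flags=1000 GE?F → skip
[7] flags=1000 PL?F → skip
[8] flags=1001 → (cmp)
[9] flags=1001 NE?T → r1=0xca
[10] flags=1001 GT?T → r1=0x20
[11] flags=1001 GT?T → r1=0x23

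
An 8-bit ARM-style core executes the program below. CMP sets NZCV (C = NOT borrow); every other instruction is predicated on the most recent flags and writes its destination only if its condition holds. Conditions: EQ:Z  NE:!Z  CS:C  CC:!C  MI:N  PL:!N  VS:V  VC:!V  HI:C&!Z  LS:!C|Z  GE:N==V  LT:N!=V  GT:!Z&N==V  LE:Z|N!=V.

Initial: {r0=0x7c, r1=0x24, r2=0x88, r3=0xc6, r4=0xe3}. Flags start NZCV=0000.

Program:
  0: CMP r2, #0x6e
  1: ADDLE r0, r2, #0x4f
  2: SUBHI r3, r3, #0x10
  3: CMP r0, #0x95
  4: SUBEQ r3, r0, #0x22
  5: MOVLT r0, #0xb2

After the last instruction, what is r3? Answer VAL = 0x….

[0] flags=0011 → (cmp)
[1] flags=0011 LE?T → r0=0xd7
[2] flags=0011 HI?T → r3=0xb6
[3] flags=0010 → (cmp)
[4] flags=0010 EQ?F → skip
[5] flags=0010 LT?F → skip

VAL = 0xb6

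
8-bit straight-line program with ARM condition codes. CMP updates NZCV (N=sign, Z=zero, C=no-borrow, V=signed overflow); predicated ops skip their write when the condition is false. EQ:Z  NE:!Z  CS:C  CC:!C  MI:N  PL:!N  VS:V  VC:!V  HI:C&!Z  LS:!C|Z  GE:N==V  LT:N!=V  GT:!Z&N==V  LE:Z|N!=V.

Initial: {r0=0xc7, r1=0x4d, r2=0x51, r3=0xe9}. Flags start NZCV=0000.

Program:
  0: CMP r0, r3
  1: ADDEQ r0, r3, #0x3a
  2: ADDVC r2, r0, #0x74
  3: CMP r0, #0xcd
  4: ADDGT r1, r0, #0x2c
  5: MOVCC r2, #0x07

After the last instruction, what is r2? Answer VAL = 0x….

VAL = 0x07

[0] flags=1000 → (cmp)
[1] flags=1000 EQ?F → skip
[2] flags=1000 VC?T → r2=0x3b
[3] flags=1000 → (cmp)
[4] flags=1000 GT?F → skip
[5] flags=1000 CC?T → r2=0x07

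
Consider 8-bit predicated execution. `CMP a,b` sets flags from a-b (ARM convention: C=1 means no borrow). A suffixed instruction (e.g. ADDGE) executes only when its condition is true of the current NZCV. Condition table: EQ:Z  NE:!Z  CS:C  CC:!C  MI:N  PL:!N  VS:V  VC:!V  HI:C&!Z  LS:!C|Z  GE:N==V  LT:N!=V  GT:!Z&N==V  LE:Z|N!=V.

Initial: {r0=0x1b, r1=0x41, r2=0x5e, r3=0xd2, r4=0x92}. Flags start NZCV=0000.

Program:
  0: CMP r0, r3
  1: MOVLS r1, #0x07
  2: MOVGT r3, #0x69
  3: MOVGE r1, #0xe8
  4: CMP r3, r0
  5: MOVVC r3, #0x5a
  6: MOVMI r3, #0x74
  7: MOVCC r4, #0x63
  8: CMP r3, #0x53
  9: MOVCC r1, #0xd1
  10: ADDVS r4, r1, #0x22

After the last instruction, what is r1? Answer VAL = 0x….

VAL = 0xe8

[0] flags=0000 → (cmp)
[1] flags=0000 LS?T → r1=0x07
[2] flags=0000 GT?T → r3=0x69
[3] flags=0000 GE?T → r1=0xe8
[4] flags=0010 → (cmp)
[5] flags=0010 VC?T → r3=0x5a
[6] flags=0010 MI?F → skip
[7] flags=0010 CC?F → skip
[8] flags=0010 → (cmp)
[9] flags=0010 CC?F → skip
[10] flags=0010 VS?F → skip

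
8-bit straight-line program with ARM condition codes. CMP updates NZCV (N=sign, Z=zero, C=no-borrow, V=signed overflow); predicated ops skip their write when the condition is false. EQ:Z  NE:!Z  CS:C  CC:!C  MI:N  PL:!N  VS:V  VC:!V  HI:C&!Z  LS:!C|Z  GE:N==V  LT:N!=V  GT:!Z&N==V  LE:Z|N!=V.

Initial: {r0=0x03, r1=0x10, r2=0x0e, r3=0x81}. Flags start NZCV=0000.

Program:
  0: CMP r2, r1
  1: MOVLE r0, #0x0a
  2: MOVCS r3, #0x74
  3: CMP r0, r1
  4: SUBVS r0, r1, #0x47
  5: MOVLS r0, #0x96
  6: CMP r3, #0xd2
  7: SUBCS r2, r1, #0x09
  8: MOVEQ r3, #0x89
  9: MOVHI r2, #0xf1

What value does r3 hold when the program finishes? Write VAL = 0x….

0: ✓ CMP  NZCV=1000
1: ✓ MOVLE  r0←0x0a
2: · MOVCS
3: ✓ CMP  NZCV=1000
4: · SUBVS
5: ✓ MOVLS  r0←0x96
6: ✓ CMP  NZCV=1000
7: · SUBCS
8: · MOVEQ
9: · MOVHI

VAL = 0x81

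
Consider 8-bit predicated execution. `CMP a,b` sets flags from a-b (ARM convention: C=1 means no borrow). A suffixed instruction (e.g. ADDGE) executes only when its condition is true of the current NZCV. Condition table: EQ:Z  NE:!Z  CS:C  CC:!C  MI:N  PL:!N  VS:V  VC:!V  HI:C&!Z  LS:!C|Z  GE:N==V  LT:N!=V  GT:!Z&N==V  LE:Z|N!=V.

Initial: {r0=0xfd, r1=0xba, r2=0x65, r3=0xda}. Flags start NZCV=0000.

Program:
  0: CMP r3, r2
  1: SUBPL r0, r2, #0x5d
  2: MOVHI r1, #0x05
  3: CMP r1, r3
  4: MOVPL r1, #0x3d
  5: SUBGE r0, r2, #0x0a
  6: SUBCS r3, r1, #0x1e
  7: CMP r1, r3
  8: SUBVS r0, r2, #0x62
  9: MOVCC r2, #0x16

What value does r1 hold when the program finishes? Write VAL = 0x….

VAL = 0x3d

0: ✓ CMP  NZCV=0011
1: ✓ SUBPL  r0←0x08
2: ✓ MOVHI  r1←0x05
3: ✓ CMP  NZCV=0000
4: ✓ MOVPL  r1←0x3d
5: ✓ SUBGE  r0←0x5b
6: · SUBCS
7: ✓ CMP  NZCV=0000
8: · SUBVS
9: ✓ MOVCC  r2←0x16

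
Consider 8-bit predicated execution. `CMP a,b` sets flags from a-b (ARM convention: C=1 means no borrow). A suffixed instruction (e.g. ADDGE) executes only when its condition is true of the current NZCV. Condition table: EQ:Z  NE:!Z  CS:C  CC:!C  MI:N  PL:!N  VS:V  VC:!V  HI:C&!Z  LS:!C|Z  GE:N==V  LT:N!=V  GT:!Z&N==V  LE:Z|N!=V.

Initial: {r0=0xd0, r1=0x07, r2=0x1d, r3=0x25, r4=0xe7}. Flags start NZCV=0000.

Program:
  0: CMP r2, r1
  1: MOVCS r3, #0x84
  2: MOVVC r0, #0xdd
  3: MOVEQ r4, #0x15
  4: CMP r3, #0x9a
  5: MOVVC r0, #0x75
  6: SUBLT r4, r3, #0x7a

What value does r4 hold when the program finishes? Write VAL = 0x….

[0] flags=0010 → (cmp)
[1] flags=0010 CS?T → r3=0x84
[2] flags=0010 VC?T → r0=0xdd
[3] flags=0010 EQ?F → skip
[4] flags=1000 → (cmp)
[5] flags=1000 VC?T → r0=0x75
[6] flags=1000 LT?T → r4=0x0a

VAL = 0x0a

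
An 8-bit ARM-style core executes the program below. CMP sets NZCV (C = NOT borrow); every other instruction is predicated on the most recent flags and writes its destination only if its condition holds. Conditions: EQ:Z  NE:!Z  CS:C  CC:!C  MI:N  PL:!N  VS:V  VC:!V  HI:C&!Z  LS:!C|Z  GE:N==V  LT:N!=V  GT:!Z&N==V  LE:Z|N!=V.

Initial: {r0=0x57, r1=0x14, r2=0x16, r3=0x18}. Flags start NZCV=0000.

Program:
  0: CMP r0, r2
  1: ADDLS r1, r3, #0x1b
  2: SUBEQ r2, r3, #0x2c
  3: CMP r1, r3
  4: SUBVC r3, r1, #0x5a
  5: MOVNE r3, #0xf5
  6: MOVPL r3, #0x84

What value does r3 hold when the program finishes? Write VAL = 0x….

[0] flags=0010 → (cmp)
[1] flags=0010 LS?F → skip
[2] flags=0010 EQ?F → skip
[3] flags=1000 → (cmp)
[4] flags=1000 VC?T → r3=0xba
[5] flags=1000 NE?T → r3=0xf5
[6] flags=1000 PL?F → skip

VAL = 0xf5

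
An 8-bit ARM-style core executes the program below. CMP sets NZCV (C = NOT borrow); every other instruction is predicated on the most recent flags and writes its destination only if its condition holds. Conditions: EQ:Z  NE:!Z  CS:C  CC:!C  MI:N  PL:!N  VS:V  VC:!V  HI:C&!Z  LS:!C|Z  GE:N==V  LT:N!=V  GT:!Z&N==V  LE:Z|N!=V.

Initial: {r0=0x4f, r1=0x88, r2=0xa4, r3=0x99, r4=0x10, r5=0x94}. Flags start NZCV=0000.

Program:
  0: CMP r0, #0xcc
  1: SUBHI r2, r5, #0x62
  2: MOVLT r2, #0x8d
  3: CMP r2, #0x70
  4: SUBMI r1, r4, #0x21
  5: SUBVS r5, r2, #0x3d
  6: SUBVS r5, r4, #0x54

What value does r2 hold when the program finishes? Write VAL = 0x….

VAL = 0xa4

[0] flags=1001 → (cmp)
[1] flags=1001 HI?F → skip
[2] flags=1001 LT?F → skip
[3] flags=0011 → (cmp)
[4] flags=0011 MI?F → skip
[5] flags=0011 VS?T → r5=0x67
[6] flags=0011 VS?T → r5=0xbc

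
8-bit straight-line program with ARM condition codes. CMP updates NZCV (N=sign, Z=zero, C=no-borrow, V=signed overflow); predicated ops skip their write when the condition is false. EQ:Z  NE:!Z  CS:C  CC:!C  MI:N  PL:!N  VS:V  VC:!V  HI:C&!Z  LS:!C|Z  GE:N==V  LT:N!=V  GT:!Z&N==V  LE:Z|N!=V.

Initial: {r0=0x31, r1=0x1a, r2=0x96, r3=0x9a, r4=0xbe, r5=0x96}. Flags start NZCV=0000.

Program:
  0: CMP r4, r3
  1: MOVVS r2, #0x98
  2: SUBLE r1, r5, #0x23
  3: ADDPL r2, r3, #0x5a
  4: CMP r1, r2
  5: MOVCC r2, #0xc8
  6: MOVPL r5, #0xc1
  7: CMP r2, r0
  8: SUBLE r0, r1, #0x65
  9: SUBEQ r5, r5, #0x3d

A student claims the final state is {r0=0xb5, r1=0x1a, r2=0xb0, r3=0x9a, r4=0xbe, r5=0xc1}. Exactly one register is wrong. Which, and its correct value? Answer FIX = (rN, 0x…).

FIX = (r2, 0xc8)

[0] flags=0010 → (cmp)
[1] flags=0010 VS?F → skip
[2] flags=0010 LE?F → skip
[3] flags=0010 PL?T → r2=0xf4
[4] flags=0000 → (cmp)
[5] flags=0000 CC?T → r2=0xc8
[6] flags=0000 PL?T → r5=0xc1
[7] flags=1010 → (cmp)
[8] flags=1010 LE?T → r0=0xb5
[9] flags=1010 EQ?F → skip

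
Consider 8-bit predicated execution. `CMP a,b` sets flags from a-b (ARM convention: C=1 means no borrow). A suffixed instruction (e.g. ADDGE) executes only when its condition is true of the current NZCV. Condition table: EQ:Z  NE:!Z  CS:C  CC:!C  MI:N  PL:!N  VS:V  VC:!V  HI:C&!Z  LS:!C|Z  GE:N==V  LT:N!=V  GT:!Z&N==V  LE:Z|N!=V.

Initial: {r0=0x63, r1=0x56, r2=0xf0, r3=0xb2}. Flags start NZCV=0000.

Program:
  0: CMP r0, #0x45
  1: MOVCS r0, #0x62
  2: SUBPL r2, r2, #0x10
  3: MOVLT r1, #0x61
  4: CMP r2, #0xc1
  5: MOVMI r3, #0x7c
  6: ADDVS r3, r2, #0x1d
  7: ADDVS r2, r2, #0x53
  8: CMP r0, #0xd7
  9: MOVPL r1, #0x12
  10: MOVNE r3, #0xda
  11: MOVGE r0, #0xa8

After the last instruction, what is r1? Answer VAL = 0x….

VAL = 0x56

0: ✓ CMP  NZCV=0010
1: ✓ MOVCS  r0←0x62
2: ✓ SUBPL  r2←0xe0
3: · MOVLT
4: ✓ CMP  NZCV=0010
5: · MOVMI
6: · ADDVS
7: · ADDVS
8: ✓ CMP  NZCV=1001
9: · MOVPL
10: ✓ MOVNE  r3←0xda
11: ✓ MOVGE  r0←0xa8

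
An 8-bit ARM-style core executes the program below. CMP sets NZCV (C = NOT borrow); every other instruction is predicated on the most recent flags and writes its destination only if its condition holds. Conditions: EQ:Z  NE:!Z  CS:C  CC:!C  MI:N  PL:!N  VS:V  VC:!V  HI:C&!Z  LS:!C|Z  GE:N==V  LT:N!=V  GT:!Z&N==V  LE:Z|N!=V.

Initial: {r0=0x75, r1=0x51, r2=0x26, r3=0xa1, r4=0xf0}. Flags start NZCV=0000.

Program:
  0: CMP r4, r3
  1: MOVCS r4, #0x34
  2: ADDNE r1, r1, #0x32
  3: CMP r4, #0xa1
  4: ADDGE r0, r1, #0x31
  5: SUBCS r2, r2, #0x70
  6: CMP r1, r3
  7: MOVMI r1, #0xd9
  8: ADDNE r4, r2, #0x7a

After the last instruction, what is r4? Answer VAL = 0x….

0: ✓ CMP  NZCV=0010
1: ✓ MOVCS  r4←0x34
2: ✓ ADDNE  r1←0x83
3: ✓ CMP  NZCV=1001
4: ✓ ADDGE  r0←0xb4
5: · SUBCS
6: ✓ CMP  NZCV=1000
7: ✓ MOVMI  r1←0xd9
8: ✓ ADDNE  r4←0xa0

VAL = 0xa0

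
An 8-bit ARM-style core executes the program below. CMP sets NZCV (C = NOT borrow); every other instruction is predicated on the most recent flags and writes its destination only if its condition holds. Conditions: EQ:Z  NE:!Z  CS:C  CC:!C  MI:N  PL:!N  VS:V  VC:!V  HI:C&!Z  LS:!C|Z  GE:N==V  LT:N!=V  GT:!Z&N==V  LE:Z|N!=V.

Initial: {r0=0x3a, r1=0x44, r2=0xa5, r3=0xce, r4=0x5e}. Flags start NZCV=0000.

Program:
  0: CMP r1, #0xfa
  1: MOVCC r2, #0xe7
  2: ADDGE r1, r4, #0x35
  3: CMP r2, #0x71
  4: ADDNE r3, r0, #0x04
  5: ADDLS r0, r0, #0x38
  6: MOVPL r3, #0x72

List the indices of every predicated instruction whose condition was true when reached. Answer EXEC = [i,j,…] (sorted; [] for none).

EXEC = [1,2,4,6]

0: ✓ CMP  NZCV=0000
1: ✓ MOVCC  r2←0xe7
2: ✓ ADDGE  r1←0x93
3: ✓ CMP  NZCV=0011
4: ✓ ADDNE  r3←0x3e
5: · ADDLS
6: ✓ MOVPL  r3←0x72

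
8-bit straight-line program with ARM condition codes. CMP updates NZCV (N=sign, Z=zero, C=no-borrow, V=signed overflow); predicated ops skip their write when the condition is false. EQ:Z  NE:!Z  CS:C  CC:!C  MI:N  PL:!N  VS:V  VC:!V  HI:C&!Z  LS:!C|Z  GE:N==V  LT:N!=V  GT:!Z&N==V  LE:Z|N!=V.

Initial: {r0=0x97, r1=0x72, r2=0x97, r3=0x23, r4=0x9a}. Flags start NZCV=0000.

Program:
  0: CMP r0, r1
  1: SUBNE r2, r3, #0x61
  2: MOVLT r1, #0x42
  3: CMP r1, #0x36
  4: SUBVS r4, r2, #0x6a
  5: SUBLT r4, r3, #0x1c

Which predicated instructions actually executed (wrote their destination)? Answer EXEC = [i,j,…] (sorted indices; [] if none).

[0] flags=0011 → (cmp)
[1] flags=0011 NE?T → r2=0xc2
[2] flags=0011 LT?T → r1=0x42
[3] flags=0010 → (cmp)
[4] flags=0010 VS?F → skip
[5] flags=0010 LT?F → skip

EXEC = [1,2]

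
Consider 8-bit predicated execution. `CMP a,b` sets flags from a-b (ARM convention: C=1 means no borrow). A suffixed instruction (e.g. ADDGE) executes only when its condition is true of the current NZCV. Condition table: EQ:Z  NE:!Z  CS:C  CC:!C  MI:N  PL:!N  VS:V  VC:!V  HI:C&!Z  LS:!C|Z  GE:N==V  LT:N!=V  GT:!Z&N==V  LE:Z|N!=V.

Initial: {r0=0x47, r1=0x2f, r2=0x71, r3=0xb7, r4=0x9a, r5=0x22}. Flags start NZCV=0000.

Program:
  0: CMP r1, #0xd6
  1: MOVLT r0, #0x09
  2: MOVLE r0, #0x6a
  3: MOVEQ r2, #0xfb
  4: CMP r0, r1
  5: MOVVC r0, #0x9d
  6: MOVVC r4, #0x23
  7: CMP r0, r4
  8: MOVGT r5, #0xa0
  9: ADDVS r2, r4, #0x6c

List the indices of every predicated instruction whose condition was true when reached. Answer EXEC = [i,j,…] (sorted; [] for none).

0: ✓ CMP  NZCV=0000
1: · MOVLT
2: · MOVLE
3: · MOVEQ
4: ✓ CMP  NZCV=0010
5: ✓ MOVVC  r0←0x9d
6: ✓ MOVVC  r4←0x23
7: ✓ CMP  NZCV=0011
8: · MOVGT
9: ✓ ADDVS  r2←0x8f

EXEC = [5,6,9]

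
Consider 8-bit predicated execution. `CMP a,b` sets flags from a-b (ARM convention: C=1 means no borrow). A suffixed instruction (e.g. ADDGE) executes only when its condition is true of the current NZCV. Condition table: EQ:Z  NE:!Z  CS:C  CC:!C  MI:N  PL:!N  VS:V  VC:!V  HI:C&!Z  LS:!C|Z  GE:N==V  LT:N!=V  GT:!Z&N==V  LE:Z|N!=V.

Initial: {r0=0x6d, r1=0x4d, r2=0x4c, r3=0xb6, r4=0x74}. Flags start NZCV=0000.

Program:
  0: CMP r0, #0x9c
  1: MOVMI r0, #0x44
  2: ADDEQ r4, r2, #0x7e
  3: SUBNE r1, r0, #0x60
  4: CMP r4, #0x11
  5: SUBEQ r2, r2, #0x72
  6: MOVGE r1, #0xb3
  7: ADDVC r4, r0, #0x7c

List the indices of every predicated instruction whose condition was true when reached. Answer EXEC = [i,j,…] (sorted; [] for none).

EXEC = [1,3,6,7]

[0] flags=1001 → (cmp)
[1] flags=1001 MI?T → r0=0x44
[2] flags=1001 EQ?F → skip
[3] flags=1001 NE?T → r1=0xe4
[4] flags=0010 → (cmp)
[5] flags=0010 EQ?F → skip
[6] flags=0010 GE?T → r1=0xb3
[7] flags=0010 VC?T → r4=0xc0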